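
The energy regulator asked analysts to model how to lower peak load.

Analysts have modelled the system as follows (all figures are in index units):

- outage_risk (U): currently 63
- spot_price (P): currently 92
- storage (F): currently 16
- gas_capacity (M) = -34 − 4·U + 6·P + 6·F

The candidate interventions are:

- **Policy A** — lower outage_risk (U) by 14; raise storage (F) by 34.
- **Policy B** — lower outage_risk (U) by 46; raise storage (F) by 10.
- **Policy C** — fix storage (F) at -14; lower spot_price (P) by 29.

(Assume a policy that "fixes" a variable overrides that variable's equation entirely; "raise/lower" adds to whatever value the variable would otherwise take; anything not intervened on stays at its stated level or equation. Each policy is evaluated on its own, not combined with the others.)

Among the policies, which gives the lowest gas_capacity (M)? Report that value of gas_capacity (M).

8

Policy A (U − 14, F + 34):
  U = 63 − 14 = 49
  P = 92
  F = 16 + 34 = 50
  M = -34 − 4·49 + 6·92 + 6·50 = 622
Policy B (U − 46, F + 10):
  U = 63 − 46 = 17
  P = 92
  F = 16 + 10 = 26
  M = -34 − 4·17 + 6·92 + 6·26 = 606
Policy C (F := -14, P − 29):
  U = 63
  P = 92 − 29 = 63
  F = -14
  M = -34 − 4·63 + 6·63 + 6·(-14) = 8
Comparing — Policy A: M=622, Policy B: M=606, Policy C: M=8. Lowest is 8 (Policy C).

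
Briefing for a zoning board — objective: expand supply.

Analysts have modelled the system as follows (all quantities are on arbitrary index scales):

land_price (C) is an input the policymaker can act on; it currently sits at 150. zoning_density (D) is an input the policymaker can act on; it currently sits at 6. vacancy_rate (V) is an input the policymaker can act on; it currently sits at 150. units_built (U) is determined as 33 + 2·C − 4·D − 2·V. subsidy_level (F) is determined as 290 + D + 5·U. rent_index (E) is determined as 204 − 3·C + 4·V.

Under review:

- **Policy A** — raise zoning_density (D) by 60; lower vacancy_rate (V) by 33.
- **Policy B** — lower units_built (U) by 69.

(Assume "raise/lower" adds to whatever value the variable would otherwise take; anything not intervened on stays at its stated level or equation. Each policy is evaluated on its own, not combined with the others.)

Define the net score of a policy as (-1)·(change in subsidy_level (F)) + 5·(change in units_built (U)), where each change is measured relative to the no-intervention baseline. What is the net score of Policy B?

Baseline:
  C = 150
  D = 6
  V = 150
  U = 33 + 2·150 − 4·6 − 2·150 = 9
  F = 290 + 6 + 5·9 = 341
Policy B (U − 69):
  C = 150
  D = 6
  V = 150
  U = 33 + 2·150 − 4·6 − 2·150 (−69 from intervention) = -60
  F = 290 + 6 + 5·(-60) = -4
ΔF = -4 − 341 = -345; ΔU = -60 − 9 = -69
Score = (-1)·(-345) + 5·(-69) = 0

0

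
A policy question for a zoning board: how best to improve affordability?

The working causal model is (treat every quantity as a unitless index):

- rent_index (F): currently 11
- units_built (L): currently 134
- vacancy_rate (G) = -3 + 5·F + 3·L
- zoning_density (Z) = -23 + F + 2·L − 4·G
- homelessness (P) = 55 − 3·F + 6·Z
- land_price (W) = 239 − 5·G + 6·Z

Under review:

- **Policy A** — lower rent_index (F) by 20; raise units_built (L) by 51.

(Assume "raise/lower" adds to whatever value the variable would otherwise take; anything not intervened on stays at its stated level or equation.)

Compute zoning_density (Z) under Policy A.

-1690

Policy A (F − 20, L + 51):
  F = 11 − 20 = -9
  L = 134 + 51 = 185
  G = -3 + 5·(-9) + 3·185 = 507
  Z = -23 + (-9) + 2·185 − 4·507 = -1690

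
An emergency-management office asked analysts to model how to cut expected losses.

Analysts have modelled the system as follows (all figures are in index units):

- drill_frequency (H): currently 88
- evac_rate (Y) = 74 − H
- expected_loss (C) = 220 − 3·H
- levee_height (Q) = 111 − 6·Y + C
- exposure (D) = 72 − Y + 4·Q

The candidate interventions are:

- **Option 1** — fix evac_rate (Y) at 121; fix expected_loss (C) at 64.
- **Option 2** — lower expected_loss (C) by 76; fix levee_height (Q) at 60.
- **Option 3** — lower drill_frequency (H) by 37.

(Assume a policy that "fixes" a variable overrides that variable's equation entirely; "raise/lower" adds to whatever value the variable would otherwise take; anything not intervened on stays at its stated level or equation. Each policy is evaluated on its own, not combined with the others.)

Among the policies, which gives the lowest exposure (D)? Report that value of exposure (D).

-2253

Option 1 (Y := 121, C := 64):
  H = 88
  Y = 121
  C = 64
  Q = 111 − 6·121 + 64 = -551
  D = 72 − 121 + 4·(-551) = -2253
Option 2 (C − 76, Q := 60):
  H = 88
  Y = 74 − 88 = -14
  C = 220 − 3·88 (−76 from intervention) = -120
  Q = 60
  D = 72 − (-14) + 4·60 = 326
Option 3 (H − 37):
  H = 88 − 37 = 51
  Y = 74 − 51 = 23
  C = 220 − 3·51 = 67
  Q = 111 − 6·23 + 67 = 40
  D = 72 − 23 + 4·40 = 209
Comparing — Option 1: D=-2253, Option 2: D=326, Option 3: D=209. Lowest is -2253 (Option 1).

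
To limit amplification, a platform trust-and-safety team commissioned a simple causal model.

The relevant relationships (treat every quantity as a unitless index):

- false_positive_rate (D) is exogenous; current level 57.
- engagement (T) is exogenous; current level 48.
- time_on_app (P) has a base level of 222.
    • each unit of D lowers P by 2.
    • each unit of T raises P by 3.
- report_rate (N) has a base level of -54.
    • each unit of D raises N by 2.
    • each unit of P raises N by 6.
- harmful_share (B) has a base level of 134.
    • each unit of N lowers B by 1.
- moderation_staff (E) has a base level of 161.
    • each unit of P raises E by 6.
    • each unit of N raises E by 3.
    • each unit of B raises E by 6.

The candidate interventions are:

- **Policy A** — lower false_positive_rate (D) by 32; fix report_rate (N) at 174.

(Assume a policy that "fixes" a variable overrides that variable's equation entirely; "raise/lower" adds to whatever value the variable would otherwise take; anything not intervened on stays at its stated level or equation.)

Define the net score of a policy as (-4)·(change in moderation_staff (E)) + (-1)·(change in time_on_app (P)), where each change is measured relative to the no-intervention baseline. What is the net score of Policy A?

-18376

Baseline:
  D = 57
  T = 48
  P = 222 − 2·57 + 3·48 = 252
  N = -54 + 2·57 + 6·252 = 1572
  B = 134 − 1572 = -1438
  E = 161 + 6·252 + 3·1572 + 6·(-1438) = -2239
Policy A (D − 32, N := 174):
  D = 57 − 32 = 25
  T = 48
  P = 222 − 2·25 + 3·48 = 316
  N = 174
  B = 134 − 174 = -40
  E = 161 + 6·316 + 3·174 + 6·(-40) = 2339
ΔE = 2339 − (-2239) = 4578; ΔP = 316 − 252 = 64
Score = (-4)·4578 + (-1)·64 = -18376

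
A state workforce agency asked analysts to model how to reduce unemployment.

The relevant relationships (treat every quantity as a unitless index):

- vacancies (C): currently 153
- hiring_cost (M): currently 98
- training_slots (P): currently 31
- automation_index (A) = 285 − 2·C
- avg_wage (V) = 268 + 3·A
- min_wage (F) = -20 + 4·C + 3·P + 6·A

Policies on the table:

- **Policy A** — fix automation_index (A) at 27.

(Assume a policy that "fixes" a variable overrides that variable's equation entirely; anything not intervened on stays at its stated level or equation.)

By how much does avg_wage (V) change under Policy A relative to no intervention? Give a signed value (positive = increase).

Baseline:
  C = 153
  A = 285 − 2·153 = -21
  V = 268 + 3·(-21) = 205
Policy A (A := 27):
  C = 153
  A = 27
  V = 268 + 3·27 = 349
Change in V: 349 − 205 = 144

144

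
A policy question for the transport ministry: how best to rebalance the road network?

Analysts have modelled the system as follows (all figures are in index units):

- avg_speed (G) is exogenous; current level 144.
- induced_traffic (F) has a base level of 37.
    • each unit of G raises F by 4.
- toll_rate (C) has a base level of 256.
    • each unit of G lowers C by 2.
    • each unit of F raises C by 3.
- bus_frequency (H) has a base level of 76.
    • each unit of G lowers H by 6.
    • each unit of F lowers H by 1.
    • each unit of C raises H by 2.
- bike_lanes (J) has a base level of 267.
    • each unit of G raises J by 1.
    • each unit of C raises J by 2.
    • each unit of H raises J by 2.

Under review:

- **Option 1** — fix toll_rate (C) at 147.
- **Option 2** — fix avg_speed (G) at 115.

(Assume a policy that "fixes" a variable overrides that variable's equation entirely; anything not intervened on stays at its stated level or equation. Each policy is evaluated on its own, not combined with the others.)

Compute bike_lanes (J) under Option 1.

-1509

Option 1 (C := 147):
  G = 144
  F = 37 + 4·144 = 613
  C = 147
  H = 76 − 6·144 − 613 + 2·147 = -1107
  J = 267 + 144 + 2·147 + 2·(-1107) = -1509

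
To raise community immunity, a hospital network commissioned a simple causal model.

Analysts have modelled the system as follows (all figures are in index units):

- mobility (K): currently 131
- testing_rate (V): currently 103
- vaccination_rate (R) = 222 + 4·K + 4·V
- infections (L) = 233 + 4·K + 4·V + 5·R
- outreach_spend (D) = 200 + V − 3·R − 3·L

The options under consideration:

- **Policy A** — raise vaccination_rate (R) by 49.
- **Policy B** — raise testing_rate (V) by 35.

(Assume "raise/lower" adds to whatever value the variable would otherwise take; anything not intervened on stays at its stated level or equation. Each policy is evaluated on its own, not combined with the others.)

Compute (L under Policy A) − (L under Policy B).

-595

Policy A (R + 49):
  K = 131
  V = 103
  R = 222 + 4·131 + 4·103 (+49 from intervention) = 1207
  L = 233 + 4·131 + 4·103 + 5·1207 = 7204
Policy B (V + 35):
  K = 131
  V = 103 + 35 = 138
  R = 222 + 4·131 + 4·138 = 1298
  L = 233 + 4·131 + 4·138 + 5·1298 = 7799
L: 7204 − 7799 = -595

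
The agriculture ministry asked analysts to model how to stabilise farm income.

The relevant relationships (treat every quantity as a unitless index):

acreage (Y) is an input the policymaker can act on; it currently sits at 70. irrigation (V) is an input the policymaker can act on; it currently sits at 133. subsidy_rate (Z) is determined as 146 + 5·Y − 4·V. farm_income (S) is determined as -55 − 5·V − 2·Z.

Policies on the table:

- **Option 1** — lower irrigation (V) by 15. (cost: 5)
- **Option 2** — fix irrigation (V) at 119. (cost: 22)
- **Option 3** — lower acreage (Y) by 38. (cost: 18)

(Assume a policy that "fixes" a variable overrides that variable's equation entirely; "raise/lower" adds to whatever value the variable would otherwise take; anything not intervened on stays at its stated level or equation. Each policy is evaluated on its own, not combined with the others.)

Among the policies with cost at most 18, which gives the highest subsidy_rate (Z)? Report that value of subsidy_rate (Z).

24

Option 1 (V − 15):
  Y = 70
  V = 133 − 15 = 118
  Z = 146 + 5·70 − 4·118 = 24
Option 3 (Y − 38):
  Y = 70 − 38 = 32
  V = 133
  Z = 146 + 5·32 − 4·133 = -226
Comparing — Option 1: Z=24, Option 3: Z=-226. Highest is 24 (Option 1).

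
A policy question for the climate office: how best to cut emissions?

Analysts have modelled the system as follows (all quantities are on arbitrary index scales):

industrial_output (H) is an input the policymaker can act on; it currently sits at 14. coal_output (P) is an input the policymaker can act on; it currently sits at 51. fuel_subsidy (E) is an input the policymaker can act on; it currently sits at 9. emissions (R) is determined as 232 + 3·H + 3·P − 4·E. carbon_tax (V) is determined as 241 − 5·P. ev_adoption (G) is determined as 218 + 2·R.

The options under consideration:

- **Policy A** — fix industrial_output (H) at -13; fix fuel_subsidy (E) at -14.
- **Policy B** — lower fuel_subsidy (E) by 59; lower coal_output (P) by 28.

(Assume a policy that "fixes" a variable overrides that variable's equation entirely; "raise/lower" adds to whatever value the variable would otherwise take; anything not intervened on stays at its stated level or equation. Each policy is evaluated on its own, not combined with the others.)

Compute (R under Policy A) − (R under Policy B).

-141

Policy A (H := -13, E := -14):
  H = -13
  P = 51
  E = -14
  R = 232 + 3·(-13) + 3·51 − 4·(-14) = 402
Policy B (E − 59, P − 28):
  H = 14
  P = 51 − 28 = 23
  E = 9 − 59 = -50
  R = 232 + 3·14 + 3·23 − 4·(-50) = 543
R: 402 − 543 = -141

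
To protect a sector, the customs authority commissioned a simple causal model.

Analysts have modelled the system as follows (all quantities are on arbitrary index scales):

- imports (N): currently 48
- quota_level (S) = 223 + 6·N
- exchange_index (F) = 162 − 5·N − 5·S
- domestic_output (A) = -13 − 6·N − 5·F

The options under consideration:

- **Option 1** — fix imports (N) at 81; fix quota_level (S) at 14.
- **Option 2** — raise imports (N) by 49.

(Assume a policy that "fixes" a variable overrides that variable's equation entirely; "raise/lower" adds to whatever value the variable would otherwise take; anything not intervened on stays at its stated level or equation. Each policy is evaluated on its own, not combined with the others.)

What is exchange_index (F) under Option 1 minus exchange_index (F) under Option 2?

Option 1 (N := 81, S := 14):
  N = 81
  S = 14
  F = 162 − 5·81 − 5·14 = -313
Option 2 (N + 49):
  N = 48 + 49 = 97
  S = 223 + 6·97 = 805
  F = 162 − 5·97 − 5·805 = -4348
F: -313 − (-4348) = 4035

4035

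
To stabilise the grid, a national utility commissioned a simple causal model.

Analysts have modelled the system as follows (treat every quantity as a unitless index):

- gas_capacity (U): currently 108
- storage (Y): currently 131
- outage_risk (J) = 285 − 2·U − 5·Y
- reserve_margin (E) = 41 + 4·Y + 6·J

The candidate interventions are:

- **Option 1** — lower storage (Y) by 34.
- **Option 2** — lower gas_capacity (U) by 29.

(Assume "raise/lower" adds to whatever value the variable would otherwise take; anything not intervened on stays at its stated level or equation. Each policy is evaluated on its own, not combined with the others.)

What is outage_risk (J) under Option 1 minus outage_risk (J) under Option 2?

112

Option 1 (Y − 34):
  U = 108
  Y = 131 − 34 = 97
  J = 285 − 2·108 − 5·97 = -416
Option 2 (U − 29):
  U = 108 − 29 = 79
  Y = 131
  J = 285 − 2·79 − 5·131 = -528
J: -416 − (-528) = 112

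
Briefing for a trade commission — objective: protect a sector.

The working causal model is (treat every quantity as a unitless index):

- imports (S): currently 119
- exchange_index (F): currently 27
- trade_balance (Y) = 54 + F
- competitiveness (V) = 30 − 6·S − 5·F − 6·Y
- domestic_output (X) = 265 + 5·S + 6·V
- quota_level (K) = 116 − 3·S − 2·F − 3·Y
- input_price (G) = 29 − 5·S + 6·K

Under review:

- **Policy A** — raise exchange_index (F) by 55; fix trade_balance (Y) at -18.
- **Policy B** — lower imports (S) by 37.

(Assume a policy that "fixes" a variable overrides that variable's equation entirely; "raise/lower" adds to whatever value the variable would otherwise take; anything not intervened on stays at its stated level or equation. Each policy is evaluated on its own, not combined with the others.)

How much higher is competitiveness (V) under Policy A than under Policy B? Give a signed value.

Policy A (F + 55, Y := -18):
  S = 119
  F = 27 + 55 = 82
  Y = -18
  V = 30 − 6·119 − 5·82 − 6·(-18) = -986
Policy B (S − 37):
  S = 119 − 37 = 82
  F = 27
  Y = 54 + 27 = 81
  V = 30 − 6·82 − 5·27 − 6·81 = -1083
V: -986 − (-1083) = 97

97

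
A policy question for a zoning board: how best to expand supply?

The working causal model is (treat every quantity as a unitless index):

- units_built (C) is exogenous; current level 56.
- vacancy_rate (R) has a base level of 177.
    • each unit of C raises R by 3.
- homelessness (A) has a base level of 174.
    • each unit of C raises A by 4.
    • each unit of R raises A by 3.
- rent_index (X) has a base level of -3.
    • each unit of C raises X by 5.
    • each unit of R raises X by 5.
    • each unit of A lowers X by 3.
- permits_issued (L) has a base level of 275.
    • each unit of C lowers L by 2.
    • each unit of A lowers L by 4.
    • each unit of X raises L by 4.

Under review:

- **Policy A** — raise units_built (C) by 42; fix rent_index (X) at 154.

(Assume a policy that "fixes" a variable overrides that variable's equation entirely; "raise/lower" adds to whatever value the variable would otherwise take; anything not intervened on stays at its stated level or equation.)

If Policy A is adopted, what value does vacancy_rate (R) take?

471

Policy A (C + 42, X := 154):
  C = 56 + 42 = 98
  R = 177 + 3·98 = 471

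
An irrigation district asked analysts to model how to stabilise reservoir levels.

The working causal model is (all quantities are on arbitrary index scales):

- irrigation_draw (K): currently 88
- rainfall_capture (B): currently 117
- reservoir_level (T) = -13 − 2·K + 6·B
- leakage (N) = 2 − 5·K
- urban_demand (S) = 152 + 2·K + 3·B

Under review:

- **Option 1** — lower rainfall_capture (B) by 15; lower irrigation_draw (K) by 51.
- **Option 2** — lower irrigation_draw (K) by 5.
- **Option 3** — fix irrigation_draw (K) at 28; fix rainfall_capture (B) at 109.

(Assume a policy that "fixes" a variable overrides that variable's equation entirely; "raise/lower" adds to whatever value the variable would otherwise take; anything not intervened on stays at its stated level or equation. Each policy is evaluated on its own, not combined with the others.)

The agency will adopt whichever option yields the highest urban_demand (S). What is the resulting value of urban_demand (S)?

669

Option 1 (B − 15, K − 51):
  K = 88 − 51 = 37
  B = 117 − 15 = 102
  S = 152 + 2·37 + 3·102 = 532
Option 2 (K − 5):
  K = 88 − 5 = 83
  B = 117
  S = 152 + 2·83 + 3·117 = 669
Option 3 (K := 28, B := 109):
  K = 28
  B = 109
  S = 152 + 2·28 + 3·109 = 535
Comparing — Option 1: S=532, Option 2: S=669, Option 3: S=535. Highest is 669 (Option 2).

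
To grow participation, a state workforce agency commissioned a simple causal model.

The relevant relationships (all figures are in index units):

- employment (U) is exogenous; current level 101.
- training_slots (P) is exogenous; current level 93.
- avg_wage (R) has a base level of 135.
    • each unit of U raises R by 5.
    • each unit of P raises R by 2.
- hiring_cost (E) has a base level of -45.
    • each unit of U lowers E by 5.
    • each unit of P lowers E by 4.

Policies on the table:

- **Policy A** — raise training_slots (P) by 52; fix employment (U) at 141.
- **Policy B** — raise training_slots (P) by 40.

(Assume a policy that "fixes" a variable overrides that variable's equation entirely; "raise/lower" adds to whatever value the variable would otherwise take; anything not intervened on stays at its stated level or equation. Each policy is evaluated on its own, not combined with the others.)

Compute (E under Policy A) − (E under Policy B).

Policy A (P + 52, U := 141):
  U = 141
  P = 93 + 52 = 145
  E = -45 − 5·141 − 4·145 = -1330
Policy B (P + 40):
  U = 101
  P = 93 + 40 = 133
  E = -45 − 5·101 − 4·133 = -1082
E: -1330 − (-1082) = -248

-248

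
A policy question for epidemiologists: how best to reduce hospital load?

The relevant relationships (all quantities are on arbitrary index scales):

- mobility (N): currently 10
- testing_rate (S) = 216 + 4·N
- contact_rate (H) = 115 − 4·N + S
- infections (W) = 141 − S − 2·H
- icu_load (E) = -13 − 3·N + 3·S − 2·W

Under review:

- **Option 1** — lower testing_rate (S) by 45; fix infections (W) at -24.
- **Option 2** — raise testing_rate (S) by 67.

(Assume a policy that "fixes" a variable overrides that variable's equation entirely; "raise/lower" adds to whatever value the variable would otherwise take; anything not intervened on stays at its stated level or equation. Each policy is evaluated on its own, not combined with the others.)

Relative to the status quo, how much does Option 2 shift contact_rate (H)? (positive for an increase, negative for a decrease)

67

Baseline:
  N = 10
  S = 216 + 4·10 = 256
  H = 115 − 4·10 + 256 = 331
Option 2 (S + 67):
  N = 10
  S = 216 + 4·10 (+67 from intervention) = 323
  H = 115 − 4·10 + 323 = 398
Change in H: 398 − 331 = 67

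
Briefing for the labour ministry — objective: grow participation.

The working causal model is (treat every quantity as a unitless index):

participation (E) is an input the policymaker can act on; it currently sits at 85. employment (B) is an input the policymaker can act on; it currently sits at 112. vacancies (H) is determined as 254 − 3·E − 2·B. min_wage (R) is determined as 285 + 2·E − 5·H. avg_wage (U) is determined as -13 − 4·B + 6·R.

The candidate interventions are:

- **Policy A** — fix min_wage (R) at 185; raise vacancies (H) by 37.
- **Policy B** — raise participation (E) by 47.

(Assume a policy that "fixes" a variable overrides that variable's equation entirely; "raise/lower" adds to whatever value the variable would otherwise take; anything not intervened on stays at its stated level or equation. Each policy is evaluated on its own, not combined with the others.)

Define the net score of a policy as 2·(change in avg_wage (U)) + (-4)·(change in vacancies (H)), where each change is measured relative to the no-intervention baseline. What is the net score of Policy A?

Baseline:
  E = 85
  B = 112
  H = 254 − 3·85 − 2·112 = -225
  R = 285 + 2·85 − 5·(-225) = 1580
  U = -13 − 4·112 + 6·1580 = 9019
Policy A (R := 185, H + 37):
  E = 85
  B = 112
  H = 254 − 3·85 − 2·112 (+37 from intervention) = -188
  R = 185
  U = -13 − 4·112 + 6·185 = 649
ΔU = 649 − 9019 = -8370; ΔH = -188 − (-225) = 37
Score = 2·(-8370) + (-4)·37 = -16888

-16888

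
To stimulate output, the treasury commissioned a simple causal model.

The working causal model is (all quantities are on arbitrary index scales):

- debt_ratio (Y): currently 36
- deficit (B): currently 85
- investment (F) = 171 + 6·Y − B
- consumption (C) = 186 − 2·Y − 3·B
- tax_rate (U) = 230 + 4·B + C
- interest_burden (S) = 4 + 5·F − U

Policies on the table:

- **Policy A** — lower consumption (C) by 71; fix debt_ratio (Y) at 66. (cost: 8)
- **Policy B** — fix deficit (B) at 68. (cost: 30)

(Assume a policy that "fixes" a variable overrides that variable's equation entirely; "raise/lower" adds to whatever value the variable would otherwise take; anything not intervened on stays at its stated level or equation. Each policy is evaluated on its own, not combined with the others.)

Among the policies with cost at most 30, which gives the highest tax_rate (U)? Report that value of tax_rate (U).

412

Policy A (C − 71, Y := 66):
  Y = 66
  B = 85
  C = 186 − 2·66 − 3·85 (−71 from intervention) = -272
  U = 230 + 4·85 + (-272) = 298
Policy B (B := 68):
  Y = 36
  B = 68
  C = 186 − 2·36 − 3·68 = -90
  U = 230 + 4·68 + (-90) = 412
Comparing — Policy A: U=298, Policy B: U=412. Highest is 412 (Policy B).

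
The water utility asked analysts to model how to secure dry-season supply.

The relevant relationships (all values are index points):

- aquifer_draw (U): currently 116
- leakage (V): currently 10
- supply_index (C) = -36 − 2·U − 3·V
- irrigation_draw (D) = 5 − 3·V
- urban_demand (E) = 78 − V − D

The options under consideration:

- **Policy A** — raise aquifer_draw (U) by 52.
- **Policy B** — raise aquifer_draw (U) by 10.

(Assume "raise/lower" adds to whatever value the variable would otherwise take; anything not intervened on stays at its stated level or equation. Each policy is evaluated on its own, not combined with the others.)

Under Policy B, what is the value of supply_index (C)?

-318

Policy B (U + 10):
  U = 116 + 10 = 126
  V = 10
  C = -36 − 2·126 − 3·10 = -318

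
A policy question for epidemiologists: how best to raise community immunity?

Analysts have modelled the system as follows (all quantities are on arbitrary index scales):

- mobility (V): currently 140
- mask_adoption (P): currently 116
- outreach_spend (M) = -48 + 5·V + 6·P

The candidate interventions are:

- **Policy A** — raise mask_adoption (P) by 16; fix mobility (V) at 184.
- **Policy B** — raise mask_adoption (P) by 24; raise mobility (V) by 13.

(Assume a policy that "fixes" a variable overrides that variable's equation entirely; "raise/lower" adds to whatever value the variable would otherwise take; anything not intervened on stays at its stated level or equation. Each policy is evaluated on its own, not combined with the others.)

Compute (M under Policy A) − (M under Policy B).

Policy A (P + 16, V := 184):
  V = 184
  P = 116 + 16 = 132
  M = -48 + 5·184 + 6·132 = 1664
Policy B (P + 24, V + 13):
  V = 140 + 13 = 153
  P = 116 + 24 = 140
  M = -48 + 5·153 + 6·140 = 1557
M: 1664 − 1557 = 107

107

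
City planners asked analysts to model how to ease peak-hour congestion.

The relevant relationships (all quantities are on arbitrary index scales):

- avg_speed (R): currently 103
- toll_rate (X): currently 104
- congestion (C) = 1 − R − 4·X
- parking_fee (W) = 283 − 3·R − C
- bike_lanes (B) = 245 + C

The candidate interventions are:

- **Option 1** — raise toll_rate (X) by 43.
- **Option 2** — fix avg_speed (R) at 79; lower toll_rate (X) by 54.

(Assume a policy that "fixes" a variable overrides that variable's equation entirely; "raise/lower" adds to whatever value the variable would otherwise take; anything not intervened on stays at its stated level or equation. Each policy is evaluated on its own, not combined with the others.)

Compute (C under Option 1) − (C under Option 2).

Option 1 (X + 43):
  R = 103
  X = 104 + 43 = 147
  C = 1 − 103 − 4·147 = -690
Option 2 (R := 79, X − 54):
  R = 79
  X = 104 − 54 = 50
  C = 1 − 79 − 4·50 = -278
C: -690 − (-278) = -412

-412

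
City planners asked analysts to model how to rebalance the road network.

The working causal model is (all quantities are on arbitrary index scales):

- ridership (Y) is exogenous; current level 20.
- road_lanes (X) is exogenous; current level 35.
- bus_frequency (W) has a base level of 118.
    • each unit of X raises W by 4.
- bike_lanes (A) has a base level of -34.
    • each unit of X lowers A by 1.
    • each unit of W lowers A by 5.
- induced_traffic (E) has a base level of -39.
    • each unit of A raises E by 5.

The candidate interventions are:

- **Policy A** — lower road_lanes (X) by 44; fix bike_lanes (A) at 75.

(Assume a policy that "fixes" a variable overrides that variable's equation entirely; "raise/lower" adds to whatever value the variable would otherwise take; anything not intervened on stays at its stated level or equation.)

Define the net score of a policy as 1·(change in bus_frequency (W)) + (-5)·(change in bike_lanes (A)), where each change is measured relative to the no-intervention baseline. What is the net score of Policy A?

-7346

Baseline:
  X = 35
  W = 118 + 4·35 = 258
  A = -34 − 35 − 5·258 = -1359
Policy A (X − 44, A := 75):
  X = 35 − 44 = -9
  W = 118 + 4·(-9) = 82
  A = 75
ΔW = 82 − 258 = -176; ΔA = 75 − (-1359) = 1434
Score = 1·(-176) + (-5)·1434 = -7346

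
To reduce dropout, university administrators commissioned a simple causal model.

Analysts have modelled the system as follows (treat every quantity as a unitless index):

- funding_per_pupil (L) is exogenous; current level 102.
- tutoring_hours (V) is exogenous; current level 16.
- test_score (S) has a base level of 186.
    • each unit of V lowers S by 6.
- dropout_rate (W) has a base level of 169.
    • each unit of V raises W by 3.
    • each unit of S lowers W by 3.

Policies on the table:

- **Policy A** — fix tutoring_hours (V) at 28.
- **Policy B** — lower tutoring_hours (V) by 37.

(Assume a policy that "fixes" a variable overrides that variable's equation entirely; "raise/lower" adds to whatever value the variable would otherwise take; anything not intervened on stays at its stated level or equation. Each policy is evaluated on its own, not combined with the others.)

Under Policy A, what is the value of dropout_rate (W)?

199

Policy A (V := 28):
  V = 28
  S = 186 − 6·28 = 18
  W = 169 + 3·28 − 3·18 = 199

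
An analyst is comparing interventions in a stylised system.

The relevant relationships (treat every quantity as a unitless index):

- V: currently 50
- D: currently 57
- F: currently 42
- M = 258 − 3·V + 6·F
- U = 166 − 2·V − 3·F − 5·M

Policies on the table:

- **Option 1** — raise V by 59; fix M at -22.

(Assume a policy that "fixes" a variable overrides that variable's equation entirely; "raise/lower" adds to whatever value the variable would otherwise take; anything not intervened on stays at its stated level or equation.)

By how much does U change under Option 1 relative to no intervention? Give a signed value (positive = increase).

1792

Baseline:
  V = 50
  F = 42
  M = 258 − 3·50 + 6·42 = 360
  U = 166 − 2·50 − 3·42 − 5·360 = -1860
Option 1 (V + 59, M := -22):
  V = 50 + 59 = 109
  F = 42
  M = -22
  U = 166 − 2·109 − 3·42 − 5·(-22) = -68
Change in U: -68 − (-1860) = 1792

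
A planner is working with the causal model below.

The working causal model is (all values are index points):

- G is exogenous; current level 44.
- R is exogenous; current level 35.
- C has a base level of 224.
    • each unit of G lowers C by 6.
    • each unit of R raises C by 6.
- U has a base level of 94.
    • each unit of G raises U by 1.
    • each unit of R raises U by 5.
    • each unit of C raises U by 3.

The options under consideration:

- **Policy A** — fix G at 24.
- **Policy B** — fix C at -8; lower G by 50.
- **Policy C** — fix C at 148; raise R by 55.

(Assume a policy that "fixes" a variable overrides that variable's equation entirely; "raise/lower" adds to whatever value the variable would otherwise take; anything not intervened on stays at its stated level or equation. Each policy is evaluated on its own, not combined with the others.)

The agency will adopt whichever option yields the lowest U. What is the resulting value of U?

239

Policy A (G := 24):
  G = 24
  R = 35
  C = 224 − 6·24 + 6·35 = 290
  U = 94 + 24 + 5·35 + 3·290 = 1163
Policy B (C := -8, G − 50):
  G = 44 − 50 = -6
  R = 35
  C = -8
  U = 94 + (-6) + 5·35 + 3·(-8) = 239
Policy C (C := 148, R + 55):
  G = 44
  R = 35 + 55 = 90
  C = 148
  U = 94 + 44 + 5·90 + 3·148 = 1032
Comparing — Policy A: U=1163, Policy B: U=239, Policy C: U=1032. Lowest is 239 (Policy B).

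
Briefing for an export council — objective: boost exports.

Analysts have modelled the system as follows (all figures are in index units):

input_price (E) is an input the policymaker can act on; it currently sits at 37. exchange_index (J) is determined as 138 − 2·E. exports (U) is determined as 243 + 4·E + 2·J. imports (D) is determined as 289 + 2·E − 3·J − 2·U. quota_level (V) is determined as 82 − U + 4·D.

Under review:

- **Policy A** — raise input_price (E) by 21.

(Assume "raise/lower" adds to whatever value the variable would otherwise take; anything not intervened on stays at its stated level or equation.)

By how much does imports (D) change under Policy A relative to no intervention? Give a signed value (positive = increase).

Baseline:
  E = 37
  J = 138 − 2·37 = 64
  U = 243 + 4·37 + 2·64 = 519
  D = 289 + 2·37 − 3·64 − 2·519 = -867
Policy A (E + 21):
  E = 37 + 21 = 58
  J = 138 − 2·58 = 22
  U = 243 + 4·58 + 2·22 = 519
  D = 289 + 2·58 − 3·22 − 2·519 = -699
Change in D: -699 − (-867) = 168

168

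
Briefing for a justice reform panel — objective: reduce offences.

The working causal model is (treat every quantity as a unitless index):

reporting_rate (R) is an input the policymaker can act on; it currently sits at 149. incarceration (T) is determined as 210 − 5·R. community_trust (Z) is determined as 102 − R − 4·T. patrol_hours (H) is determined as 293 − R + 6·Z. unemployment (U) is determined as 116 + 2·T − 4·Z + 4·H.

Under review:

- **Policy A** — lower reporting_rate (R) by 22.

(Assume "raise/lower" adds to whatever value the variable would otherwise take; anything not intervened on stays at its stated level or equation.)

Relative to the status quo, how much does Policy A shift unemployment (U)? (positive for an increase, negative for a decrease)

Baseline:
  R = 149
  T = 210 − 5·149 = -535
  Z = 102 − 149 − 4·(-535) = 2093
  H = 293 − 149 + 6·2093 = 12702
  U = 116 + 2·(-535) − 4·2093 + 4·12702 = 41482
Policy A (R − 22):
  R = 149 − 22 = 127
  T = 210 − 5·127 = -425
  Z = 102 − 127 − 4·(-425) = 1675
  H = 293 − 127 + 6·1675 = 10216
  U = 116 + 2·(-425) − 4·1675 + 4·10216 = 33430
Change in U: 33430 − 41482 = -8052

-8052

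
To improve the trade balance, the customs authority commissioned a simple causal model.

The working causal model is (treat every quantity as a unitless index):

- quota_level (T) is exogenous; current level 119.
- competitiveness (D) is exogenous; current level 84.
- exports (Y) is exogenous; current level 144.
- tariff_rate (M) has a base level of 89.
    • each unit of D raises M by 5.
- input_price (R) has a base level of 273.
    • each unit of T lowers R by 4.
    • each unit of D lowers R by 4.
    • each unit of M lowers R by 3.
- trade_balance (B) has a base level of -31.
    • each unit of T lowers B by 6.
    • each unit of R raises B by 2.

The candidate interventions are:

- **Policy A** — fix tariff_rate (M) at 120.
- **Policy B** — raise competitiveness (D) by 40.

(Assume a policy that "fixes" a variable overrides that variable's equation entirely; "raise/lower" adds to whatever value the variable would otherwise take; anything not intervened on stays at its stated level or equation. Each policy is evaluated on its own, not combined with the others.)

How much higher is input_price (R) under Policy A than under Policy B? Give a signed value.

Policy A (M := 120):
  T = 119
  D = 84
  M = 120
  R = 273 − 4·119 − 4·84 − 3·120 = -899
Policy B (D + 40):
  T = 119
  D = 84 + 40 = 124
  M = 89 + 5·124 = 709
  R = 273 − 4·119 − 4·124 − 3·709 = -2826
R: -899 − (-2826) = 1927

1927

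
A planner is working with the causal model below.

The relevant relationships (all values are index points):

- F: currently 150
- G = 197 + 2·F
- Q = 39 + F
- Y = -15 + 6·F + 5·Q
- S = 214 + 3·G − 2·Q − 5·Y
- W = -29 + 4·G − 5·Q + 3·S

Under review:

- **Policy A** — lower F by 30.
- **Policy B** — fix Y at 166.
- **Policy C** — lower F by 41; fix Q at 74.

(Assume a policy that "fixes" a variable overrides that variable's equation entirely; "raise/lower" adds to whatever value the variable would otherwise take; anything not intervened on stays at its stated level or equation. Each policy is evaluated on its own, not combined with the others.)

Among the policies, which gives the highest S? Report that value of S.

Policy A (F − 30):
  F = 150 − 30 = 120
  G = 197 + 2·120 = 437
  Q = 39 + 120 = 159
  Y = -15 + 6·120 + 5·159 = 1500
  S = 214 + 3·437 − 2·159 − 5·1500 = -6293
Policy B (Y := 166):
  F = 150
  G = 197 + 2·150 = 497
  Q = 39 + 150 = 189
  Y = 166
  S = 214 + 3·497 − 2·189 − 5·166 = 497
Policy C (F − 41, Q := 74):
  F = 150 − 41 = 109
  G = 197 + 2·109 = 415
  Q = 74
  Y = -15 + 6·109 + 5·74 = 1009
  S = 214 + 3·415 − 2·74 − 5·1009 = -3734
Comparing — Policy A: S=-6293, Policy B: S=497, Policy C: S=-3734. Highest is 497 (Policy B).

497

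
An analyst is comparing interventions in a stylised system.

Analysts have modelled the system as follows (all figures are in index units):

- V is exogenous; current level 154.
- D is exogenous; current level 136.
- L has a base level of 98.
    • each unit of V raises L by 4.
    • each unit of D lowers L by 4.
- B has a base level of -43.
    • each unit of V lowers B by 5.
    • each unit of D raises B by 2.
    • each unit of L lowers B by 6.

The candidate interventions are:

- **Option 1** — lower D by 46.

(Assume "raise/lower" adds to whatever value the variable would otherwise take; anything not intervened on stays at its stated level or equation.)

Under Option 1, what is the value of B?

-2757

Option 1 (D − 46):
  V = 154
  D = 136 − 46 = 90
  L = 98 + 4·154 − 4·90 = 354
  B = -43 − 5·154 + 2·90 − 6·354 = -2757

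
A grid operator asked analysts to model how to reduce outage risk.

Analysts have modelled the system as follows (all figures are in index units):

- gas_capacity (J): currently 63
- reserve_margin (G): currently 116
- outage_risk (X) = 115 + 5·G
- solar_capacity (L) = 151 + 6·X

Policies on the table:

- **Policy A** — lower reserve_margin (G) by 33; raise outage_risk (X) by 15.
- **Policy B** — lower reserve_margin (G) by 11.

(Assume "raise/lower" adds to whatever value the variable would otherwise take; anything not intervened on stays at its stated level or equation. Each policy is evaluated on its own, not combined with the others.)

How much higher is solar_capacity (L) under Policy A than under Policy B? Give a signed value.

-570

Policy A (G − 33, X + 15):
  G = 116 − 33 = 83
  X = 115 + 5·83 (+15 from intervention) = 545
  L = 151 + 6·545 = 3421
Policy B (G − 11):
  G = 116 − 11 = 105
  X = 115 + 5·105 = 640
  L = 151 + 6·640 = 3991
L: 3421 − 3991 = -570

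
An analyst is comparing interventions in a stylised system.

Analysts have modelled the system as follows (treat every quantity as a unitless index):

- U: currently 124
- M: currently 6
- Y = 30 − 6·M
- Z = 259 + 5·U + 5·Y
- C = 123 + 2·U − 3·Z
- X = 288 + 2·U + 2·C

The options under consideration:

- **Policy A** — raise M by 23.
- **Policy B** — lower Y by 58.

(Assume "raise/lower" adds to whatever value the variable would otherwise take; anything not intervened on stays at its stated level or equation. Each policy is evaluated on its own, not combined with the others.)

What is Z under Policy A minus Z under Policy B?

Policy A (M + 23):
  U = 124
  M = 6 + 23 = 29
  Y = 30 − 6·29 = -144
  Z = 259 + 5·124 + 5·(-144) = 159
Policy B (Y − 58):
  U = 124
  M = 6
  Y = 30 − 6·6 (−58 from intervention) = -64
  Z = 259 + 5·124 + 5·(-64) = 559
Z: 159 − 559 = -400

-400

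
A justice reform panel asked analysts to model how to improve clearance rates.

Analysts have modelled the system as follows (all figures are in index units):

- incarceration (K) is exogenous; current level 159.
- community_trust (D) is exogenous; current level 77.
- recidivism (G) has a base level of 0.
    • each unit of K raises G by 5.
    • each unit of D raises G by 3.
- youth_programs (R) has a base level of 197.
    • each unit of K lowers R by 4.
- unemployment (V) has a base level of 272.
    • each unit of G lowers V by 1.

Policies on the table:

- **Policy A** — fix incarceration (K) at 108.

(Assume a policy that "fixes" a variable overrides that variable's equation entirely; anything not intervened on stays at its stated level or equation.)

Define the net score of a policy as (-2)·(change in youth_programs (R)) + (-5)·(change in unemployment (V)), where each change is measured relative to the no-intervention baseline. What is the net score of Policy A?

-1683

Baseline:
  K = 159
  D = 77
  G = 0 + 5·159 + 3·77 = 1026
  R = 197 − 4·159 = -439
  V = 272 − 1026 = -754
Policy A (K := 108):
  K = 108
  D = 77
  G = 0 + 5·108 + 3·77 = 771
  R = 197 − 4·108 = -235
  V = 272 − 771 = -499
ΔR = -235 − (-439) = 204; ΔV = -499 − (-754) = 255
Score = (-2)·204 + (-5)·255 = -1683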